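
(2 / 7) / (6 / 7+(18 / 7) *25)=0.00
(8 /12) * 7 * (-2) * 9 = -84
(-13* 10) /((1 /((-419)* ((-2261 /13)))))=-9473590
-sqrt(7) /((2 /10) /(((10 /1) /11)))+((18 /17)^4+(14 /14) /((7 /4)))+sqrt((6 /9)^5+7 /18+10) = -50 * sqrt(7) /11+1068916 /584647+sqrt(30678) /54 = -6.95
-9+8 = -1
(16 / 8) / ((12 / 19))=19 / 6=3.17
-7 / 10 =-0.70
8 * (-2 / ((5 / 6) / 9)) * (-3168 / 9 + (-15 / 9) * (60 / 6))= 318528 / 5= 63705.60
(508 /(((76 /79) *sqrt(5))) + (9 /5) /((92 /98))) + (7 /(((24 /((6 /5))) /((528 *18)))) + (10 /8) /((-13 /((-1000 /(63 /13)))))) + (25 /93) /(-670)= 10033 *sqrt(5) /95 + 50382633494 /15047865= 3584.31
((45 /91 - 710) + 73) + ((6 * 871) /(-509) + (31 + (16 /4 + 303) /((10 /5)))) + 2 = -42638741 /92638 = -460.27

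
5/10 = 1/2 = 0.50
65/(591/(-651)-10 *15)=-1085/2519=-0.43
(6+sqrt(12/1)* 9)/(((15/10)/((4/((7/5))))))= 80/7+240* sqrt(3)/7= 70.81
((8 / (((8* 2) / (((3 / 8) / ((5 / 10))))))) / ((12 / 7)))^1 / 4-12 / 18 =-235 / 384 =-0.61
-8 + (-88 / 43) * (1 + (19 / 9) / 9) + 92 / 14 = -96430 / 24381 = -3.96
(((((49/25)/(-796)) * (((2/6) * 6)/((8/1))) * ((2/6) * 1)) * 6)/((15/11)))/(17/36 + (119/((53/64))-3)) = -1749/273475750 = -0.00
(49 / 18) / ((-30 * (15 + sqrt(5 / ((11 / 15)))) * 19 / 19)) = -539 / 86400 + 49 * sqrt(33) / 259200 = -0.01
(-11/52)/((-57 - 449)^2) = -1/1210352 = -0.00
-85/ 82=-1.04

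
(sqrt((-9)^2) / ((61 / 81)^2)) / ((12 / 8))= 39366 / 3721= 10.58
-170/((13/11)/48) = -6904.62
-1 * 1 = -1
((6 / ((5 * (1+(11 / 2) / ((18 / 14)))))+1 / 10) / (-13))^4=9354951841 / 23263113006250000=0.00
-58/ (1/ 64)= -3712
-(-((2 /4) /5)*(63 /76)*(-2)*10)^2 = -3969 /1444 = -2.75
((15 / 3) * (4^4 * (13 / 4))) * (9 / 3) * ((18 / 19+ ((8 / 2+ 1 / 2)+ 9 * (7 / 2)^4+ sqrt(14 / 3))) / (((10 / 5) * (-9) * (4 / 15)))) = -133973775 / 38 - 2600 * sqrt(42) / 3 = -3531242.30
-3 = -3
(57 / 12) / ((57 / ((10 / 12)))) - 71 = -5107 / 72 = -70.93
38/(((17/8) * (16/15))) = 285/17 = 16.76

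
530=530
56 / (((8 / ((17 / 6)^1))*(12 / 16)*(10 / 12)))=476 / 15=31.73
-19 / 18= -1.06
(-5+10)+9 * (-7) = -58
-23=-23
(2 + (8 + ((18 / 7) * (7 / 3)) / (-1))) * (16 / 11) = 64 / 11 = 5.82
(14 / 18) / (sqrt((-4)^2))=7 / 36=0.19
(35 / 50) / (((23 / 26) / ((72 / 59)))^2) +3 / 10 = 6011007 / 3682898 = 1.63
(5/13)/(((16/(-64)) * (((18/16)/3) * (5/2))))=-64/39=-1.64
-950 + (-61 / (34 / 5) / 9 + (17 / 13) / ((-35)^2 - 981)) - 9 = -465899173 / 485316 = -959.99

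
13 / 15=0.87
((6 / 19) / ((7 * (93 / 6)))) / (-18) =-2 / 12369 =-0.00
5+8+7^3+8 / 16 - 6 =701 / 2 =350.50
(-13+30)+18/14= 128/7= 18.29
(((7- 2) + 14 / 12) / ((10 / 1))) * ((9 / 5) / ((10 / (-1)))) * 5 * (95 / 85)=-0.62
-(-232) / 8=29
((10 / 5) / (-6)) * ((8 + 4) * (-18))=72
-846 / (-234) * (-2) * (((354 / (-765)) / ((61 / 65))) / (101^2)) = 11092 / 31735311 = 0.00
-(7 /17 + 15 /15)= -24 /17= -1.41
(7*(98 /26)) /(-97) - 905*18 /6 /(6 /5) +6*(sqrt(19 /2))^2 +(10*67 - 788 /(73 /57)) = -396022993 /184106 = -2151.06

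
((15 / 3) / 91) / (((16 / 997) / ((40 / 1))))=24925 / 182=136.95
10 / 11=0.91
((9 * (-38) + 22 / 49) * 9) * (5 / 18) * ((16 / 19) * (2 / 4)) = -334720 / 931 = -359.53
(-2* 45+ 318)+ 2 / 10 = 1141 / 5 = 228.20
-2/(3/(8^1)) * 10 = -53.33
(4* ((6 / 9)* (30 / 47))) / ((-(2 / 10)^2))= -2000 / 47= -42.55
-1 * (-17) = 17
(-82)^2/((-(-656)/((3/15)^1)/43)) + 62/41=73523/820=89.66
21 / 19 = 1.11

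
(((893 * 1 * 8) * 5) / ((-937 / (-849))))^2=919683258638400 / 877969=1047512222.68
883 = 883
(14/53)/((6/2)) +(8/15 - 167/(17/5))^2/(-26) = -625149101/6892650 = -90.70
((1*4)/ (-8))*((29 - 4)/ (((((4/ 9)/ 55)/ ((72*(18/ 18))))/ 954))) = -106251750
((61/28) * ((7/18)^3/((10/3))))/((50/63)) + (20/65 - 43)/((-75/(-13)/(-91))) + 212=382513723/432000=885.45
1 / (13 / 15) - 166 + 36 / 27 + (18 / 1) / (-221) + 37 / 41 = -4422452 / 27183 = -162.69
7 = 7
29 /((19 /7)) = 203 /19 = 10.68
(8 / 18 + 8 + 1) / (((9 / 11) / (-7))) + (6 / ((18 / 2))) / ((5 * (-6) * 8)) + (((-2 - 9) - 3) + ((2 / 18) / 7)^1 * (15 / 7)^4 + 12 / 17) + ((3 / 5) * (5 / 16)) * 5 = -171865733777 / 1851459120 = -92.83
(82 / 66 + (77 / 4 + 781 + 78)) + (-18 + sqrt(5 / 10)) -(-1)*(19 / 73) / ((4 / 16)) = sqrt(2) / 2 + 8311373 / 9636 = 863.24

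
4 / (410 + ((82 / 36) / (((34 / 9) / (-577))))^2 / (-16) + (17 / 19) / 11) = -61850624 / 110626665953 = -0.00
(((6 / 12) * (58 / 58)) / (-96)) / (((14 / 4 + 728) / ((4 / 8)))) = -1 / 280896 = -0.00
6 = 6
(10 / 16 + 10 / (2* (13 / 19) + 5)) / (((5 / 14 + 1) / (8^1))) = 29750 / 2299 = 12.94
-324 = -324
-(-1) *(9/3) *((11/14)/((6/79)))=31.04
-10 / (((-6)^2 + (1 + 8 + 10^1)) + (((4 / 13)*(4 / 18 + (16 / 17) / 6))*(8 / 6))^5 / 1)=-75644993382184946070 / 416048151841971565753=-0.18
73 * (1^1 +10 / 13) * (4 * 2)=13432 / 13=1033.23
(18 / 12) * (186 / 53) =279 / 53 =5.26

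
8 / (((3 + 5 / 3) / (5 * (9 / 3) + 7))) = 264 / 7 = 37.71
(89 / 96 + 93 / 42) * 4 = 2111 / 168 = 12.57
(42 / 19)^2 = 1764 / 361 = 4.89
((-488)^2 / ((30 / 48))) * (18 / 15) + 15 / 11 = 125740407 / 275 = 457237.84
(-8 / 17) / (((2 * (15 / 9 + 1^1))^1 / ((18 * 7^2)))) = -1323 / 17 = -77.82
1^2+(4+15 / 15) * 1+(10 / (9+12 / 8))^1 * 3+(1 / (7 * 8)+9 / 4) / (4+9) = 6575 / 728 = 9.03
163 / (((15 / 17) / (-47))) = -130237 / 15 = -8682.47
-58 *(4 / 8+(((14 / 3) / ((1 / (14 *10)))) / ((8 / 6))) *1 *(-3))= 85231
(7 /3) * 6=14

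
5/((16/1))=5/16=0.31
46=46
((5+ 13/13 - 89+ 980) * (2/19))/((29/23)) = 41262/551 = 74.89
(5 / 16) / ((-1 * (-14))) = 5 / 224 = 0.02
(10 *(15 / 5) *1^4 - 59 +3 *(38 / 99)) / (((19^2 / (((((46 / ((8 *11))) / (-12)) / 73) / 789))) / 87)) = 612973 / 120762938736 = 0.00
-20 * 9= -180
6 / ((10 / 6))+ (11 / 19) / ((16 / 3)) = 5637 / 1520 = 3.71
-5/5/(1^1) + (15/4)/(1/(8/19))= 11/19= 0.58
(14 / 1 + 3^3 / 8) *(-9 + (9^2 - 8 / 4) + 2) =1251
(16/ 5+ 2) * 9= 234/ 5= 46.80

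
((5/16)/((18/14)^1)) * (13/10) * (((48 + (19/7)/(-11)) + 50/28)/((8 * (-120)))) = -33059/2027520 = -0.02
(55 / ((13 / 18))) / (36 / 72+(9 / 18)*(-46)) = -44 / 13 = -3.38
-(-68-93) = 161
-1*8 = -8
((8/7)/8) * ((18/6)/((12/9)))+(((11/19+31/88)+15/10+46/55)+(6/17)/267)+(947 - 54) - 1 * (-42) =83103501517/88540760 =938.59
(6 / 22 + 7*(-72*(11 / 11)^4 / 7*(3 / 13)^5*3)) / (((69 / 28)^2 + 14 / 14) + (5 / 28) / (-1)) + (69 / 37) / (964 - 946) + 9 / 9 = 5501808868703 / 4900700019930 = 1.12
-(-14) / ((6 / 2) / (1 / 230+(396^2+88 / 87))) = 21965359409 / 30015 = 731812.74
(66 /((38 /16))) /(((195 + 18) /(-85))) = -14960 /1349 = -11.09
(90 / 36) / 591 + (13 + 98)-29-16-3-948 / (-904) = 4277645 / 66783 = 64.05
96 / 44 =24 / 11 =2.18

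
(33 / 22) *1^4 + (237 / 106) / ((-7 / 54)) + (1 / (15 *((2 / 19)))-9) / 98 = -2467153 / 155820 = -15.83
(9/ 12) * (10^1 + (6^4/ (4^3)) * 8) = 129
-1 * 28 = -28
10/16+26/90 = 329/360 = 0.91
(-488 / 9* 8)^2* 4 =60964864 / 81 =752652.64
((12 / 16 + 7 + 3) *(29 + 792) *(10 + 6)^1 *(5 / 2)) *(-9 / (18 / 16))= -2824240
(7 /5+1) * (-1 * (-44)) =528 /5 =105.60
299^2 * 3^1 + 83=268286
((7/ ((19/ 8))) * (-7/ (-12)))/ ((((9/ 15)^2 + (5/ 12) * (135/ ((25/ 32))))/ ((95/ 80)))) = 1225/ 43416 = 0.03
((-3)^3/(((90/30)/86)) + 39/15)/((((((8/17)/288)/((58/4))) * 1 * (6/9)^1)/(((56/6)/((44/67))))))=-8026235721/55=-145931558.56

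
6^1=6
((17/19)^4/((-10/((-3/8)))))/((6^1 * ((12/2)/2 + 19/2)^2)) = 83521/3258025000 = 0.00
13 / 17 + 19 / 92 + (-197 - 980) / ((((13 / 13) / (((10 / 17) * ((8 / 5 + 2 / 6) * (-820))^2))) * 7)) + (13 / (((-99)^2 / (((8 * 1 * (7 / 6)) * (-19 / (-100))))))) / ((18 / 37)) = -18004440625928907523 / 72428409900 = -248582574.86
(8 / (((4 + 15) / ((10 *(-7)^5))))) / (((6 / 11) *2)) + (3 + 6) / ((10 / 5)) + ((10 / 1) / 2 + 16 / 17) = -125696125 / 1938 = -64858.68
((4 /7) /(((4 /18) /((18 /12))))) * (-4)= -108 /7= -15.43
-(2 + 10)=-12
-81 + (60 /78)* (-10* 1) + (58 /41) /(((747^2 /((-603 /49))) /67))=-143621075083 /1619280117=-88.69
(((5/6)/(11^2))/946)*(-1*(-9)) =15/228932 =0.00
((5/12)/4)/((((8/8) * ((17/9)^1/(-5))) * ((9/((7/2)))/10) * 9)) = -875/7344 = -0.12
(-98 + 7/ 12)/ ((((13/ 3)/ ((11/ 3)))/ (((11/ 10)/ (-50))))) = 141449/ 78000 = 1.81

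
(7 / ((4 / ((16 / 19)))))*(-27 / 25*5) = -756 / 95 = -7.96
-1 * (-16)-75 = -59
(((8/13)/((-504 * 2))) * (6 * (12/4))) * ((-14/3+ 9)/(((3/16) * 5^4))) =-16/39375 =-0.00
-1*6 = -6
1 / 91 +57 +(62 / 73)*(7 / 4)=777195 / 13286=58.50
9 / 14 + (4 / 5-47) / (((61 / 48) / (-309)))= 47969433 / 4270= 11234.06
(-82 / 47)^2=6724 / 2209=3.04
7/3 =2.33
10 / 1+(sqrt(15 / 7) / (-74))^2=383335 / 38332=10.00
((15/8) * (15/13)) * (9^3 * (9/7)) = 1476225/728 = 2027.78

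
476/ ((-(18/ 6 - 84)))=476/ 81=5.88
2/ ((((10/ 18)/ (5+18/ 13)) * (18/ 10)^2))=830/ 117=7.09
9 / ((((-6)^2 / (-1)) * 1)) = -1 / 4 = -0.25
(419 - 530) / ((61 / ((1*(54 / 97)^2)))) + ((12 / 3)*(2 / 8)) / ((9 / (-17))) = -12670217 / 5165541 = -2.45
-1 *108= -108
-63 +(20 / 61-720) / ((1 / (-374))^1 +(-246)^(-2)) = 496678435947 / 1834331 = 270768.16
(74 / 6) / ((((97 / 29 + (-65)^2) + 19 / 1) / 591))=5713 / 3329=1.72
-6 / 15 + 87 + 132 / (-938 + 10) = 86.46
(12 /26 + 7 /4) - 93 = -4721 /52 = -90.79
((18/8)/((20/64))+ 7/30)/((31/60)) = 446/31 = 14.39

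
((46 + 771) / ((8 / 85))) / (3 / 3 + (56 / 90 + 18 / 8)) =183825 / 82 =2241.77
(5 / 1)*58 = 290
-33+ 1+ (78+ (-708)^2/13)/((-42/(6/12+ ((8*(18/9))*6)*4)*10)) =-9204791/260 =-35403.04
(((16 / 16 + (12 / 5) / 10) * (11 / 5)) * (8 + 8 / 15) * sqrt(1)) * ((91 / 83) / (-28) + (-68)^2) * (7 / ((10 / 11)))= 128987407472 / 155625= 828834.75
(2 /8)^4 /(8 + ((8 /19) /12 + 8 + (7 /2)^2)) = 57 /412736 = 0.00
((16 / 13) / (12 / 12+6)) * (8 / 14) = 64 / 637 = 0.10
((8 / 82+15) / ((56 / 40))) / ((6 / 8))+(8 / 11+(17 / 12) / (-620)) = 118251657 / 7829360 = 15.10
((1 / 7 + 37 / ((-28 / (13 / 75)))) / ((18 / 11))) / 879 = -1991 / 33226200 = -0.00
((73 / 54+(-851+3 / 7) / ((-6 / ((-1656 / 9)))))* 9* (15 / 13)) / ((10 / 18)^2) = -798604353 / 910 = -877587.20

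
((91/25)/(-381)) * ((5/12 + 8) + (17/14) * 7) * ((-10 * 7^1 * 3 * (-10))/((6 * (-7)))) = 18473/2286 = 8.08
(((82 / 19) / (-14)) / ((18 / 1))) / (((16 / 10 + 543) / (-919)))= 0.03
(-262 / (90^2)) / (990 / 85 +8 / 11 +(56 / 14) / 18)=-24497 / 9540000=-0.00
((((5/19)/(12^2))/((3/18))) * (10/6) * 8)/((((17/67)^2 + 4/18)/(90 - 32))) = 6509050/220001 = 29.59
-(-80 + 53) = 27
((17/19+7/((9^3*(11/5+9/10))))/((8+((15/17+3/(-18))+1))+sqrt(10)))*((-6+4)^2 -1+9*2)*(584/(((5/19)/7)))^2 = 28871211907853762944/55119023775 -990536029129190656*sqrt(10)/18373007925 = 353311083.99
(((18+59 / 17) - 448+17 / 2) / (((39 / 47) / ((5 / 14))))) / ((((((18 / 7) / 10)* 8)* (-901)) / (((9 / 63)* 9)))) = 16700275 / 133809312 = 0.12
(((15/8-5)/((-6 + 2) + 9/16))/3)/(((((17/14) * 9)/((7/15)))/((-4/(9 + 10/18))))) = -392/72369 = -0.01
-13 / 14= -0.93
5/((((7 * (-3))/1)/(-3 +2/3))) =5/9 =0.56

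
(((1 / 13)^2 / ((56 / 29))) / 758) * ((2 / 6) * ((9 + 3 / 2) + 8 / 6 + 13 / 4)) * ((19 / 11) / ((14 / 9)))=99731 / 4419006592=0.00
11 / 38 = 0.29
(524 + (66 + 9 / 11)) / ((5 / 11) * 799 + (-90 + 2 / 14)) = 45493 / 21046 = 2.16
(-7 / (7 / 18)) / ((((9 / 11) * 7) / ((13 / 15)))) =-286 / 105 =-2.72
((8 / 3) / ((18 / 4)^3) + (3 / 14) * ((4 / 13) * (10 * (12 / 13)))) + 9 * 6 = 141360286 / 2587221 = 54.64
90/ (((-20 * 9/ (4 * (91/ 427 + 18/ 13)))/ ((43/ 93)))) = -108962/ 73749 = -1.48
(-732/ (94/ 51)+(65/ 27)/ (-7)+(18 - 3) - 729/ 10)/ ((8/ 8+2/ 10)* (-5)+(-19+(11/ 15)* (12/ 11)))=18.82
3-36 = -33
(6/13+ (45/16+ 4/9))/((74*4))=6961/554112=0.01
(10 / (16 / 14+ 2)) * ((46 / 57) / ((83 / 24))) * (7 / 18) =45080 / 156123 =0.29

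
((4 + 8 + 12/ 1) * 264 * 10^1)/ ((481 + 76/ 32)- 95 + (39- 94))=168960/ 889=190.06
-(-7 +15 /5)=4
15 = 15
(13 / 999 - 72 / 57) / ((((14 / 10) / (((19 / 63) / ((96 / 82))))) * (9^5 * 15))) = -972889 / 3746097848304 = -0.00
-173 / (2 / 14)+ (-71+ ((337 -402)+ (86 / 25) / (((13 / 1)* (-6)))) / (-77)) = -96182732 / 75075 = -1281.16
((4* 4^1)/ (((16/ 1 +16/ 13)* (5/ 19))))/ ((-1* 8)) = -247/ 560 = -0.44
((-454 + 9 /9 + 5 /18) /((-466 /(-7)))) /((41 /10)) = -285215 /171954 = -1.66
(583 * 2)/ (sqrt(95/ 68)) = 2332 * sqrt(1615)/ 95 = 986.49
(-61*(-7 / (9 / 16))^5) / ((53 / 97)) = 104277757394944 / 3129597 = 33319867.51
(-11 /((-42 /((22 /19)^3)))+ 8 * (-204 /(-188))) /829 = 61520420 /5612191557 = 0.01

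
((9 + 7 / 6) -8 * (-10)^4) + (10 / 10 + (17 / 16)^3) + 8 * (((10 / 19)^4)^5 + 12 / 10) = -184711506098789563144349655509446001 / 2309527969231623671399768125440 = -79978.03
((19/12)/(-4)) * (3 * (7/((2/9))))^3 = -42758037/128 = -334047.16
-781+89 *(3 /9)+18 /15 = -11252 /15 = -750.13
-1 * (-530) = 530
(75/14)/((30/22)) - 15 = -155/14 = -11.07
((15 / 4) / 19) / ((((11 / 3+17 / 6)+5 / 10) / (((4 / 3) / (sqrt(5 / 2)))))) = sqrt(10) / 133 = 0.02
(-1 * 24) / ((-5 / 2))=48 / 5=9.60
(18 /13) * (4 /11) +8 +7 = 2217 /143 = 15.50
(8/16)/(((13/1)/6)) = 3/13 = 0.23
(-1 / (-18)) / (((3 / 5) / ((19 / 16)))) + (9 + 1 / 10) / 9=4843 / 4320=1.12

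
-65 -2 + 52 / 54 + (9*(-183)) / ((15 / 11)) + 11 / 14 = -2406067 / 1890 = -1273.05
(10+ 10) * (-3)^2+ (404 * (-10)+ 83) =-3777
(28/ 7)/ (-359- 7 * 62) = -4/ 793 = -0.01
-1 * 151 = -151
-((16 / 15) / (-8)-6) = 92 / 15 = 6.13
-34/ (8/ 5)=-85/ 4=-21.25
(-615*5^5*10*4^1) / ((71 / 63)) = -4843125000 / 71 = -68213028.17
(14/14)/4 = 0.25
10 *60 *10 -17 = 5983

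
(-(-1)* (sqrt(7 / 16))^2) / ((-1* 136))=-7 / 2176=-0.00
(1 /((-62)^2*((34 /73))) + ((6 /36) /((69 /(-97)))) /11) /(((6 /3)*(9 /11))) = -6172535 /486973296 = -0.01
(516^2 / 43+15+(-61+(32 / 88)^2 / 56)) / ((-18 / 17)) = -5804.56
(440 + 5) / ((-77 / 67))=-29815 / 77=-387.21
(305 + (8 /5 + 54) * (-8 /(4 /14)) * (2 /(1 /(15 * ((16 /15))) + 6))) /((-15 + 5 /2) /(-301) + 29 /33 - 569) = 2009704158 /5473453435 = 0.37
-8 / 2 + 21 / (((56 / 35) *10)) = -43 / 16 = -2.69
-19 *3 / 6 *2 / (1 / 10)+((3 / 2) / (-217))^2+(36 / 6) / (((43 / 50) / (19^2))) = 18860086667 / 8099308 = 2328.60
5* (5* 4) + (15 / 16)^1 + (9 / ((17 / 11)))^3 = 23459279 / 78608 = 298.43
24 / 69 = 8 / 23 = 0.35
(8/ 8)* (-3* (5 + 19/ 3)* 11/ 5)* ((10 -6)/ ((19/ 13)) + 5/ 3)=-93874/ 285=-329.38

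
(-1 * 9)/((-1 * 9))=1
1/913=0.00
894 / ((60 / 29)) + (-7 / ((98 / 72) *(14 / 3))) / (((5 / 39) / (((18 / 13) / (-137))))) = 5802541 / 13426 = 432.19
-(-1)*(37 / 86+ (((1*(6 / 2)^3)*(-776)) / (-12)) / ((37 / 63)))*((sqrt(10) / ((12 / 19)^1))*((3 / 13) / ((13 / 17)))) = 3055966631*sqrt(10) / 2151032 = 4492.64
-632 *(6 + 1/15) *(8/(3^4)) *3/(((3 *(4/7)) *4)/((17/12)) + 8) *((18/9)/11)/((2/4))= -27375712/850905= -32.17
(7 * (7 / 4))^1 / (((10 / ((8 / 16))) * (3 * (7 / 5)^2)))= 5 / 48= 0.10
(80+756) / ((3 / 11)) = 9196 / 3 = 3065.33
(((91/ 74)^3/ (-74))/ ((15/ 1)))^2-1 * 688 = -139195345215675272759/ 202318816545849600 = -688.00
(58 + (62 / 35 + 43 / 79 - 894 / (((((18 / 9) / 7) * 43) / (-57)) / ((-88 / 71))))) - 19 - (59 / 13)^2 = -7304511103619 / 1426621105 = -5120.15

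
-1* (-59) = 59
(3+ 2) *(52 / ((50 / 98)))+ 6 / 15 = 510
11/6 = 1.83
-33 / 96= -11 / 32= -0.34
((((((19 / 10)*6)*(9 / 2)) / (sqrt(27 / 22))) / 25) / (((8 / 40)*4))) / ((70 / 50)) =57*sqrt(66) / 280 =1.65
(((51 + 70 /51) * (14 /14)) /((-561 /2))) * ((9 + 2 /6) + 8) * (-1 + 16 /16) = 0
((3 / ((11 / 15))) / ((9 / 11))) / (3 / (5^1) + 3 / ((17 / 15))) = 425 / 276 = 1.54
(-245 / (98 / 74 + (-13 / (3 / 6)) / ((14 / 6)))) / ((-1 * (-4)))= 63455 / 10172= 6.24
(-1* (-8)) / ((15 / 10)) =16 / 3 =5.33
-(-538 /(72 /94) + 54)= 11671 /18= 648.39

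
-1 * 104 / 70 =-52 / 35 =-1.49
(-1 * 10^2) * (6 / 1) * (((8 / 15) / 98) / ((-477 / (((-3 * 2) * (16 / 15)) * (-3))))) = 1024 / 7791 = 0.13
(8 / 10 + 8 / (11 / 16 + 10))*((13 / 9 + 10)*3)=136372 / 2565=53.17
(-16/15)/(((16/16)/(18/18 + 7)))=-128/15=-8.53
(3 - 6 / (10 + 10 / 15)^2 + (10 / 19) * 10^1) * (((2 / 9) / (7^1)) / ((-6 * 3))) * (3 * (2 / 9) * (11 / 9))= -878581 / 74462976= -0.01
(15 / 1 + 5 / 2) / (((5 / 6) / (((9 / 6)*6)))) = 189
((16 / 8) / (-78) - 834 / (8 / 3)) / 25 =-48793 / 3900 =-12.51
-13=-13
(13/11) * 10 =130/11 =11.82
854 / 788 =427 / 394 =1.08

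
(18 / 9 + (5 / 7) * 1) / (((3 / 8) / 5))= 36.19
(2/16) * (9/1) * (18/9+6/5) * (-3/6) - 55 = -284/5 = -56.80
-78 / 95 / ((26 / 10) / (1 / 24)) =-1 / 76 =-0.01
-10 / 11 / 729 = -10 / 8019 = -0.00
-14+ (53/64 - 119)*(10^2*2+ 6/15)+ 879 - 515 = -3733063/160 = -23331.64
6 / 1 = 6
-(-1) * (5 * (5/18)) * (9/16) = 25/32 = 0.78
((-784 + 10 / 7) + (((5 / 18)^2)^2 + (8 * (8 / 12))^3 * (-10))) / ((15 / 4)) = -1689821513 / 2755620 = -613.23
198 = 198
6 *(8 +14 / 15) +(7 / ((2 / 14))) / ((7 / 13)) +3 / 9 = 144.93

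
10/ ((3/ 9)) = 30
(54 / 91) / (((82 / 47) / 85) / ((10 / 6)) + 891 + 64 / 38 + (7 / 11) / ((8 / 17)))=1803502800 / 2717225473417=0.00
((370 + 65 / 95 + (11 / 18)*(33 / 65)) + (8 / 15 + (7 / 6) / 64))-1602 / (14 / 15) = -4464579677 / 3319680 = -1344.88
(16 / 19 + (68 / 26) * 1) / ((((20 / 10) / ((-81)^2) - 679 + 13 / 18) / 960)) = -10757940480 / 2198388179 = -4.89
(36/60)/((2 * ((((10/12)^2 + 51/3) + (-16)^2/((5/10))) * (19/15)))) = 162/362311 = 0.00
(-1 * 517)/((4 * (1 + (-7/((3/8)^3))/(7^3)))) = -683991/3244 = -210.85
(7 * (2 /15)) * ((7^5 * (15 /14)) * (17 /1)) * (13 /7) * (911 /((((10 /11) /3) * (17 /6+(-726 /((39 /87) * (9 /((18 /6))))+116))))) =-622130305797 /164195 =-3788972.29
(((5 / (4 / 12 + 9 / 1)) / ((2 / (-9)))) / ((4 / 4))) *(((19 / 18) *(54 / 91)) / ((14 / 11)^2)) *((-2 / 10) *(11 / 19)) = 107811 / 998816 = 0.11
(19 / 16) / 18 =19 / 288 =0.07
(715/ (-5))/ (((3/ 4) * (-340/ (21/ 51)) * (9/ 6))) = 2002/ 13005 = 0.15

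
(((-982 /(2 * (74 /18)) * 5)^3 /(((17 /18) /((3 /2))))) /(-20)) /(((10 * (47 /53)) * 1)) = 617421349682145 /323773976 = 1906951.75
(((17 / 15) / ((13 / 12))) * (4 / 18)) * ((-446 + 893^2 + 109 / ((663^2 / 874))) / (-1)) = -2802703255784 / 15126345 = -185286.22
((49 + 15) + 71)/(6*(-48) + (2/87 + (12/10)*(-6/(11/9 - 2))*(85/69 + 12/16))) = -9454725/18883567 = -0.50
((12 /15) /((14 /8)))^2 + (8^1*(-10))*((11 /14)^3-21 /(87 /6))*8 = 153349968 /248675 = 616.67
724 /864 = 181 /216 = 0.84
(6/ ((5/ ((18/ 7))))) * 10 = 30.86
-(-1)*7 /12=7 /12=0.58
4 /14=2 /7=0.29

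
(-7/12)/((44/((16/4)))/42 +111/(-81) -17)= 441/13690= 0.03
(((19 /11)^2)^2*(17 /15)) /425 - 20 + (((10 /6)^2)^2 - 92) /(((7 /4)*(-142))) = -1446769538251 /73675342125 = -19.64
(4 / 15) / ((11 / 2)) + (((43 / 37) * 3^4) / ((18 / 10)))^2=617808077 / 225885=2735.06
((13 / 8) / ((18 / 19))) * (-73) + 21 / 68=-305771 / 2448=-124.91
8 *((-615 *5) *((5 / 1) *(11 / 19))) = -1353000 / 19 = -71210.53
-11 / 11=-1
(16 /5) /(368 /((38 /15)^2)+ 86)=0.02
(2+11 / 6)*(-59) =-1357 / 6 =-226.17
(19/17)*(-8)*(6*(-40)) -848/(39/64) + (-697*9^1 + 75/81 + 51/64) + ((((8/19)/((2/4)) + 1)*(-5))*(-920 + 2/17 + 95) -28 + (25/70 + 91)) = 108894764369/50791104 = 2143.97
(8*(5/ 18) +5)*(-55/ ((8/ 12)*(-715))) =5/ 6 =0.83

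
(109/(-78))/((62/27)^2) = -26487/99944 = -0.27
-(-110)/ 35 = 22/ 7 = 3.14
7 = 7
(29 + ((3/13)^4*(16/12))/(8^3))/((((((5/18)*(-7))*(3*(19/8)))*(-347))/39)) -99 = -400565071989/4055749880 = -98.76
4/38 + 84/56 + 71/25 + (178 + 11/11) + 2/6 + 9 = 549419/2850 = 192.78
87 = 87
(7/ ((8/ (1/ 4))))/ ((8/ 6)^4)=0.07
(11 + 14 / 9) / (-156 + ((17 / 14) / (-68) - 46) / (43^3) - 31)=-503120296 / 7493398929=-0.07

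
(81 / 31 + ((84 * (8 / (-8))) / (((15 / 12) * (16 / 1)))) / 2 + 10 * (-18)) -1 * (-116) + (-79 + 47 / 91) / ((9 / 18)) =-6219011 / 28210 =-220.45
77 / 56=11 / 8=1.38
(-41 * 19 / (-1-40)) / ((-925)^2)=19 / 855625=0.00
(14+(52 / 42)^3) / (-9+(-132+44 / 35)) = -736150 / 6470793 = -0.11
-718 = -718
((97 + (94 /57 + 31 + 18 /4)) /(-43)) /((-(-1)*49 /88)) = -672892 /120099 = -5.60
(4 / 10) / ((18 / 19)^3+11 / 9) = 123462 / 639685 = 0.19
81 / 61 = 1.33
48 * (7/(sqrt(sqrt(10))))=168 * 10^(3/4)/5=188.95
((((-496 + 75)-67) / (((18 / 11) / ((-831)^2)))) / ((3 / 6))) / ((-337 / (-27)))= -11120794344 / 337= -32999389.74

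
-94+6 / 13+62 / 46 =-92.19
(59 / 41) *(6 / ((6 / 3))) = 177 / 41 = 4.32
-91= -91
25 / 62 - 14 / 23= -293 / 1426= -0.21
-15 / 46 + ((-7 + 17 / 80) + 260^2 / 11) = 124240021 / 20240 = 6138.34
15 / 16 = 0.94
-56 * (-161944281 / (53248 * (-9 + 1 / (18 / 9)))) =-1133609967 / 56576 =-20036.94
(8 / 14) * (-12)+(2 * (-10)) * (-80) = 11152 / 7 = 1593.14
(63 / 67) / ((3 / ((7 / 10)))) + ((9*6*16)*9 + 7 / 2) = 2606206 / 335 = 7779.72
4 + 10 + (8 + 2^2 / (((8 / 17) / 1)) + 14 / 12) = 95 / 3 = 31.67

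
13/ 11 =1.18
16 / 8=2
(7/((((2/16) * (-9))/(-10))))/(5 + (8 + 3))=35/9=3.89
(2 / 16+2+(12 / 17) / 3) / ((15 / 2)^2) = 107 / 2550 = 0.04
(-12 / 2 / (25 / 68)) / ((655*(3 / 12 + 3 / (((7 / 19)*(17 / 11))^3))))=-2750179488 / 1821507627125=-0.00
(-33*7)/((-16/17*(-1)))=-3927/16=-245.44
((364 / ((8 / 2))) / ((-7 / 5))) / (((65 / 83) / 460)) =-38180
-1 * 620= -620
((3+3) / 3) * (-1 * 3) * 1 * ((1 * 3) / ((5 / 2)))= -36 / 5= -7.20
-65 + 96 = 31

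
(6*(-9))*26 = -1404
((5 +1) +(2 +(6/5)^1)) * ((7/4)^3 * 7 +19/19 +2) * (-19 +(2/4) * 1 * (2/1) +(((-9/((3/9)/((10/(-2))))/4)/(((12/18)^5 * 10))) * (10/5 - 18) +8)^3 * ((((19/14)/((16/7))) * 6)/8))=-10788379931.44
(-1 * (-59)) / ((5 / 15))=177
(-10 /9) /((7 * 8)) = -5 /252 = -0.02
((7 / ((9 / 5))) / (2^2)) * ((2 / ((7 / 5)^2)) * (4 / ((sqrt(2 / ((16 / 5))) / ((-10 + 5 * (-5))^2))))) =17500 * sqrt(10) / 9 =6148.87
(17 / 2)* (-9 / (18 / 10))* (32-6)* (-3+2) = 1105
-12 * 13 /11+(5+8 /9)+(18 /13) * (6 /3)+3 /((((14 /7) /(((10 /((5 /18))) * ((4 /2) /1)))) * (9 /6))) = 85555 /1287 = 66.48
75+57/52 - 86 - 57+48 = -983/52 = -18.90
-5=-5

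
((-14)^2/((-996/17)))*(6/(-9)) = 1666/747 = 2.23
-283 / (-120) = 283 / 120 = 2.36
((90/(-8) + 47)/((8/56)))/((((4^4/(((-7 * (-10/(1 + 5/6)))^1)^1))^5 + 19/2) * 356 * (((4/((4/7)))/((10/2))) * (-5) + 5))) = -12775578440625/492841960667074352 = -0.00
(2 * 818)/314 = 818/157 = 5.21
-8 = -8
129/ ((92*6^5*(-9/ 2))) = -43/ 1073088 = -0.00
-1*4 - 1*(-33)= 29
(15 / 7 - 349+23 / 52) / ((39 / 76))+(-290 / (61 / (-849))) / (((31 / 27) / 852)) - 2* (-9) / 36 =40192703510969 / 13422318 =2994468.13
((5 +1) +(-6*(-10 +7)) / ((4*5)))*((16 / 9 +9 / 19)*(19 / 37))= 1771 / 222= 7.98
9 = 9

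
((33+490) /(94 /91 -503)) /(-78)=3661 /274074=0.01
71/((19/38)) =142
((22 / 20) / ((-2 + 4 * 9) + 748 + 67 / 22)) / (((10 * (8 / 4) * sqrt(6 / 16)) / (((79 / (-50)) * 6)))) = -0.00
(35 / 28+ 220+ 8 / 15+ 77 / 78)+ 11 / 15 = 58111 / 260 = 223.50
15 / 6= 5 / 2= 2.50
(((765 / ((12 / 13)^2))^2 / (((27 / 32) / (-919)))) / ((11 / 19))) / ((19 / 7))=-1327470296425 / 2376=-558699619.71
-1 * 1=-1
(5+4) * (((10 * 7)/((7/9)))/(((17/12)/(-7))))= -68040/17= -4002.35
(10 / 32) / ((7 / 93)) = 465 / 112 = 4.15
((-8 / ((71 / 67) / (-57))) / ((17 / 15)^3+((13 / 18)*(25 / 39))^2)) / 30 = 371206800 / 43219759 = 8.59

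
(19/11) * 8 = 152/11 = 13.82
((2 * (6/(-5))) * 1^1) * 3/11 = -36/55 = -0.65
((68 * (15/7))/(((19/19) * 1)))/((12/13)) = 1105/7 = 157.86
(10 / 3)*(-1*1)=-10 / 3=-3.33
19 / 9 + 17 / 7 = 286 / 63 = 4.54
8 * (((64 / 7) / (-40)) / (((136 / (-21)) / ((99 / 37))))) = 2376 / 3145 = 0.76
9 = 9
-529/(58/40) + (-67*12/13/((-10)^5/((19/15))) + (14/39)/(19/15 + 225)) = -29175482976851/79971125000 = -364.83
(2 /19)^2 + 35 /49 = 1833 /2527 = 0.73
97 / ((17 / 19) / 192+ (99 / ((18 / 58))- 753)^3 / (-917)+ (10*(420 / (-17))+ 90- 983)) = 788037312 / 714965403683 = 0.00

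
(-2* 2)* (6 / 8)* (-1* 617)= 1851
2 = 2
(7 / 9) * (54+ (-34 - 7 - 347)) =-2338 / 9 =-259.78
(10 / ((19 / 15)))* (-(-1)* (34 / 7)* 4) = 20400 / 133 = 153.38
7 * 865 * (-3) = -18165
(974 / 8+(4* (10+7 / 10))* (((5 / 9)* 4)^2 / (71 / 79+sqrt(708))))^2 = 18561130269931408480* sqrt(177) / 127806641105299209+30307494572474101779961 / 2044906257684787344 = 16753.11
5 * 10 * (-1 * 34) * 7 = -11900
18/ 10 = 9/ 5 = 1.80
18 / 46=9 / 23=0.39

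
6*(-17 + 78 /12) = -63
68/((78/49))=42.72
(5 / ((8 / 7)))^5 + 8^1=52784019 / 32768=1610.84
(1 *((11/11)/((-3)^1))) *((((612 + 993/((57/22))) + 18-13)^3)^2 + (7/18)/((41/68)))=-333859995504713684.09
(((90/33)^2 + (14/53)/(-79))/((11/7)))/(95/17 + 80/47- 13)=-10533313679/12711778057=-0.83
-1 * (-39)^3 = 59319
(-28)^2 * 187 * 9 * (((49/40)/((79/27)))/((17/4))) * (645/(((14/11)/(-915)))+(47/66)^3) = -2880789968625093/47795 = -60273877364.27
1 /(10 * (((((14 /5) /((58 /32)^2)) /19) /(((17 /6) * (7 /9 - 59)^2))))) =4661665523 /217728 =21410.50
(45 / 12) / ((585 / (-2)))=-1 / 78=-0.01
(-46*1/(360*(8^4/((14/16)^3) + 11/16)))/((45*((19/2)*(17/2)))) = -126224/21949582935375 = -0.00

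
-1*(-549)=549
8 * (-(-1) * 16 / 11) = 128 / 11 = 11.64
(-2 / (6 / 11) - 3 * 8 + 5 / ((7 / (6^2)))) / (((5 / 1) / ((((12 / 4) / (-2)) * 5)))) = 41 / 14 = 2.93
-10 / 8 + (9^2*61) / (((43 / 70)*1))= 1383265 / 172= 8042.24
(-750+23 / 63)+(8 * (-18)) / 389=-18380375 / 24507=-750.01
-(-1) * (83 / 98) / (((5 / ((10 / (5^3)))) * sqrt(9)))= 83 / 18375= 0.00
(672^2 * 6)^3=19891584979188056064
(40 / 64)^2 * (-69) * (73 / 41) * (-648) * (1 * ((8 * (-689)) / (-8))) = 7027748325 / 328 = 21426061.97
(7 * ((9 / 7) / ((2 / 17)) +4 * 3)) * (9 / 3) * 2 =963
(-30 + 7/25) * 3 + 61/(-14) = -32731/350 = -93.52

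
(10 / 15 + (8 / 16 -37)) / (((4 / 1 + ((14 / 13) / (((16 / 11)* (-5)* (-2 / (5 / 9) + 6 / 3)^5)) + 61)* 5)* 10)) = -36634624 / 3159819219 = -0.01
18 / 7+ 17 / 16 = 407 / 112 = 3.63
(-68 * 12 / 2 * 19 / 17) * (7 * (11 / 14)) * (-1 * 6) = 15048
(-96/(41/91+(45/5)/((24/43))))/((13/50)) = -268800/12067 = -22.28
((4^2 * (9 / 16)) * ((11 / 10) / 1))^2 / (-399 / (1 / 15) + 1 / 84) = -205821 / 12568475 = -0.02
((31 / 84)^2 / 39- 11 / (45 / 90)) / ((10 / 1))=-6053087 / 2751840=-2.20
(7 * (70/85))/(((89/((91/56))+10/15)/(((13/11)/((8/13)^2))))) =0.32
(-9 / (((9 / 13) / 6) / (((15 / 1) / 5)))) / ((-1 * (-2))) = -117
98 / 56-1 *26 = -97 / 4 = -24.25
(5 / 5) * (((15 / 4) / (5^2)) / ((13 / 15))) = 0.17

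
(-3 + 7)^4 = 256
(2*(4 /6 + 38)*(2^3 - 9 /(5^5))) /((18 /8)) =23191648 /84375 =274.86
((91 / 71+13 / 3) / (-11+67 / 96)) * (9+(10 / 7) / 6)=-322816 / 64113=-5.04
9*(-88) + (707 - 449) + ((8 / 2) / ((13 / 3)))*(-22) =-7206 / 13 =-554.31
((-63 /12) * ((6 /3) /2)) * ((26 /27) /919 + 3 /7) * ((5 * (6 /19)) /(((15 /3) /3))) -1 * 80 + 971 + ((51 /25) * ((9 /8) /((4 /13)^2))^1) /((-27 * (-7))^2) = 65707387066253 /73922889600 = 888.86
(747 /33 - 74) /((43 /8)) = -4520 /473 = -9.56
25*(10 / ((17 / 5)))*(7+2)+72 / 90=56318 / 85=662.56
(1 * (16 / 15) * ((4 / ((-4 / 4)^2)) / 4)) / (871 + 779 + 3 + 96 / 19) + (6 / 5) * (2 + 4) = 3402628 / 472545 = 7.20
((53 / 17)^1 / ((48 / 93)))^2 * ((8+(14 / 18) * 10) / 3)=191660879 / 998784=191.89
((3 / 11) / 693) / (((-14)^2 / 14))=0.00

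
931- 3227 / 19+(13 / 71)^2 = 72906153 / 95779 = 761.19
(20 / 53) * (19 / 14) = 190 / 371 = 0.51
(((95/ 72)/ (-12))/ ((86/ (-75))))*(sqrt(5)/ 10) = 475*sqrt(5)/ 49536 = 0.02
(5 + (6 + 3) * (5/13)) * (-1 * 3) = -330/13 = -25.38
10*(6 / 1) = 60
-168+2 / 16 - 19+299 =897 / 8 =112.12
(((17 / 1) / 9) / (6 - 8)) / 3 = -17 / 54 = -0.31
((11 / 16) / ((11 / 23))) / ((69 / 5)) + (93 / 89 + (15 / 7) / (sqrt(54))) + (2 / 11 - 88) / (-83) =5 * sqrt(6) / 42 + 8608669 / 3900336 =2.50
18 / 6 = 3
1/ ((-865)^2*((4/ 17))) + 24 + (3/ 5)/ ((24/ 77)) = 155181899/ 5985800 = 25.93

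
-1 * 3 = -3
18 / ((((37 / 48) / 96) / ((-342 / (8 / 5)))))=-17729280 / 37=-479169.73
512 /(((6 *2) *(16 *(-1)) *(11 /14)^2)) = -1568 /363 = -4.32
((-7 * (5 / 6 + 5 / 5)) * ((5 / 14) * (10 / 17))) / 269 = -275 / 27438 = -0.01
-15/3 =-5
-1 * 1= -1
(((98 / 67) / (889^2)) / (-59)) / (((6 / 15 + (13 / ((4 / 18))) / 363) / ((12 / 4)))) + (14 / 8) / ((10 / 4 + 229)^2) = 301485155621 / 9280385408595287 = 0.00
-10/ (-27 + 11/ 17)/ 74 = 85/ 16576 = 0.01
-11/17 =-0.65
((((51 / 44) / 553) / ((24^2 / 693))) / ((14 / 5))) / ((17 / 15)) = 225 / 283136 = 0.00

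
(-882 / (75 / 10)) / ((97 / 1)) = -588 / 485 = -1.21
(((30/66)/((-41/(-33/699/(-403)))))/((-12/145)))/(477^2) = 725/10511454820932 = 0.00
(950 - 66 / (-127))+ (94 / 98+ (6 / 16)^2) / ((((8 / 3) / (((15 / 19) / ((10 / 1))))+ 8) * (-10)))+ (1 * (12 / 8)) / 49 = 1423447713473 / 1497502720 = 950.55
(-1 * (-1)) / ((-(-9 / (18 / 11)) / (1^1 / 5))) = 2 / 55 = 0.04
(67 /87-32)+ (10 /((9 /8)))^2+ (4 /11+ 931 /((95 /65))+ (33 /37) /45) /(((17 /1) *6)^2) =132190499761 /2762964270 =47.84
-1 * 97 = -97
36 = 36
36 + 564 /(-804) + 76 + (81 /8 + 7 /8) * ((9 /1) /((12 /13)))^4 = 1706915009 /17152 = 99516.97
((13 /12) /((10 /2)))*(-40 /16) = -13 /24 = -0.54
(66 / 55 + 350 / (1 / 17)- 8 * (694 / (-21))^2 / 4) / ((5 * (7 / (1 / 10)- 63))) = 8306036 / 77175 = 107.63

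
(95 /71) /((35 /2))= 38 /497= 0.08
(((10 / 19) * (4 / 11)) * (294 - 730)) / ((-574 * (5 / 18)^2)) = 565056 / 299915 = 1.88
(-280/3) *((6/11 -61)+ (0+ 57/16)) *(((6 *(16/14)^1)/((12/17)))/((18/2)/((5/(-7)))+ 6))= -8511050/1089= -7815.47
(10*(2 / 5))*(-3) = -12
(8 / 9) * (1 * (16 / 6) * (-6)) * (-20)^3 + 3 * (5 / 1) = 1024135 / 9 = 113792.78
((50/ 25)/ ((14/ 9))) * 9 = 81/ 7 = 11.57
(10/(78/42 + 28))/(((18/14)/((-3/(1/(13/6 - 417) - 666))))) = 6419/5470344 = 0.00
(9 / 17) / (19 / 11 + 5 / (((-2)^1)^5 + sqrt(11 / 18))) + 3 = 16335* sqrt(22) / 93510047 + 312043722 / 93510047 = 3.34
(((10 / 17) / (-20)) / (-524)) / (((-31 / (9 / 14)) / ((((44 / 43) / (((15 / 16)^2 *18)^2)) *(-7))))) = 45056 / 1352564274375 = 0.00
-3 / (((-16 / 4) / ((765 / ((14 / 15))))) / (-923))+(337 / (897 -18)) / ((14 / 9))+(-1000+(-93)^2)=-9184353739 / 16408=-559748.52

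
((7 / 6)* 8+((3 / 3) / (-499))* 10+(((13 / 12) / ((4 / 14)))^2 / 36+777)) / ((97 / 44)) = 89543557961 / 250921152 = 356.86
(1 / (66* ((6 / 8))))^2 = 0.00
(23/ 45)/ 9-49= -48.94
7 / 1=7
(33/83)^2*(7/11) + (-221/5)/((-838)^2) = 2431752991/24188794580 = 0.10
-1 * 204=-204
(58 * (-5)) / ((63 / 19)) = -87.46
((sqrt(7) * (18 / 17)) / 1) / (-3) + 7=7 -6 * sqrt(7) / 17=6.07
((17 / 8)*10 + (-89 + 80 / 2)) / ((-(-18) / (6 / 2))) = -37 / 8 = -4.62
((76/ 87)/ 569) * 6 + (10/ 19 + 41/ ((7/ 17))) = 219698029/ 2194633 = 100.11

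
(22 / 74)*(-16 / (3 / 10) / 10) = -176 / 111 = -1.59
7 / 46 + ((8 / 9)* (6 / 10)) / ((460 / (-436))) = -53 / 150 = -0.35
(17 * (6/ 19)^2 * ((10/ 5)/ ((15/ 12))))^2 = 23970816/ 3258025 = 7.36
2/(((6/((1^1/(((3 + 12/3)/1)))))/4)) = 4/21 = 0.19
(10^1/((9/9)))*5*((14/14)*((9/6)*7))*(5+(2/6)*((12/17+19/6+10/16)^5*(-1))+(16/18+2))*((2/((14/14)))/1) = -3594156021008122325/5652893712384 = -635808.17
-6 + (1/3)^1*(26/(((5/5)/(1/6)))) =-41/9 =-4.56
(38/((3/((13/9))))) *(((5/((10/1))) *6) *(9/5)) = 494/5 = 98.80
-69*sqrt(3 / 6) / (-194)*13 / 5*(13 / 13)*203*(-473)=-86129043*sqrt(2) / 1940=-62786.01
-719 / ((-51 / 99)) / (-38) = -23727 / 646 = -36.73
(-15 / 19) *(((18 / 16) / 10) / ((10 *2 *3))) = -9 / 6080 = -0.00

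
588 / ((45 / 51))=3332 / 5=666.40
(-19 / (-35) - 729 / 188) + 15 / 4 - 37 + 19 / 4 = -209473 / 6580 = -31.83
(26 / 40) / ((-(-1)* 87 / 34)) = 221 / 870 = 0.25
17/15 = 1.13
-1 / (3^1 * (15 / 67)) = -67 / 45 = -1.49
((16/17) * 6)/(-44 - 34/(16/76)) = -64/2329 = -0.03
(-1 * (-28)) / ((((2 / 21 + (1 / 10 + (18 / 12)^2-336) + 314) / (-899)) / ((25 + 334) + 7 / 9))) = 11410971040 / 24639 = 463126.39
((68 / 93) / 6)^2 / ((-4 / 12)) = -1156 / 25947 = -0.04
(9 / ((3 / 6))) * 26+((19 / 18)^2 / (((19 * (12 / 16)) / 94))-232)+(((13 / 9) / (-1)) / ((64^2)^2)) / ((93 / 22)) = 15377610308345 / 63191384064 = 243.35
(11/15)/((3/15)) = 11/3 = 3.67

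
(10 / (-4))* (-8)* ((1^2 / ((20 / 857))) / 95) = 857 / 95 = 9.02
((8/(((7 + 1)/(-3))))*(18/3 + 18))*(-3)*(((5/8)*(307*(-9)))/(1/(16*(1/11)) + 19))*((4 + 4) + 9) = -2254608/7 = -322086.86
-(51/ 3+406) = -423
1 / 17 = 0.06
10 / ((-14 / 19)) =-95 / 7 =-13.57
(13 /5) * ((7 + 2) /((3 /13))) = 507 /5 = 101.40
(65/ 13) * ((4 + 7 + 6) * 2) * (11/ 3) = 1870/ 3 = 623.33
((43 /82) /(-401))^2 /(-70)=-1849 /75685814680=-0.00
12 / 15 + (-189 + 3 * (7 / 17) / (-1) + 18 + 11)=-13637 / 85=-160.44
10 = 10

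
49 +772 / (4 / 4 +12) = 1409 / 13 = 108.38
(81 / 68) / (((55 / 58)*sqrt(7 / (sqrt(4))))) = 2349*sqrt(14) / 13090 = 0.67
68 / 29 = 2.34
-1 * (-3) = 3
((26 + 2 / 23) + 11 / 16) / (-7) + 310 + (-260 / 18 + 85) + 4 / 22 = 96121721 / 255024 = 376.91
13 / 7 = 1.86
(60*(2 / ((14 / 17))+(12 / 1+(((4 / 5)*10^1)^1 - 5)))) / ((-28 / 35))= -9150 / 7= -1307.14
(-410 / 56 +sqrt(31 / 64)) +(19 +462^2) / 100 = sqrt(31) / 8 +372279 / 175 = 2128.00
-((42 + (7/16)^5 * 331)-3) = -46457581/1048576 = -44.31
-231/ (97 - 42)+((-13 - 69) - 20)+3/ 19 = -10074/ 95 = -106.04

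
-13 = -13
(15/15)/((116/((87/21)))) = 1/28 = 0.04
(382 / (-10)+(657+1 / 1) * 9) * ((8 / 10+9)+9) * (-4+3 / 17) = -35950018 / 85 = -422941.39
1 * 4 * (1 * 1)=4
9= 9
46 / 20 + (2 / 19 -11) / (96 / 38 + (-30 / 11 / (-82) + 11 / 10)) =-0.68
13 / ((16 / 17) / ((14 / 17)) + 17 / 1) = 91 / 127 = 0.72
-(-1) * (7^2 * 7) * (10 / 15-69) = -23438.33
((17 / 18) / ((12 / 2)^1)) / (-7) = -17 / 756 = -0.02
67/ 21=3.19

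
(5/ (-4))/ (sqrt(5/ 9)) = -3 * sqrt(5)/ 4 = -1.68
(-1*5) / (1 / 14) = -70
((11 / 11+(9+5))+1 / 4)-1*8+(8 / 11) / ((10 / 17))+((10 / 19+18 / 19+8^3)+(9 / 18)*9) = 2200603 / 4180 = 526.46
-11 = -11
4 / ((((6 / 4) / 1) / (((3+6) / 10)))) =2.40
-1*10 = -10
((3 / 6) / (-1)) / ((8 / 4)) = -1 / 4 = -0.25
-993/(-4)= 993/4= 248.25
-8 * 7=-56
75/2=37.50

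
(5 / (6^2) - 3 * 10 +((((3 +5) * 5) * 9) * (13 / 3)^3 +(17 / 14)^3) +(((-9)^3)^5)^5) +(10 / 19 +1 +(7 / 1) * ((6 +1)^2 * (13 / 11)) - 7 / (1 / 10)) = -1909682245923346606179817799396263967889290194629941099320016961326229933831433 / 5161464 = -369988485035126972924700800000000000000000000000000000000000000000000000.00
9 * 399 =3591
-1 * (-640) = 640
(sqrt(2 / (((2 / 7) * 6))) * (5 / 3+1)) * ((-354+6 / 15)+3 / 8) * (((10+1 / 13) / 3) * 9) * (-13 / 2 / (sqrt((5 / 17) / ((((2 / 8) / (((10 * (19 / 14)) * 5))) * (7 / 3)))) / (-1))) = -34178.75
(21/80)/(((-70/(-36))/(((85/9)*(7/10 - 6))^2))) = 811801/2400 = 338.25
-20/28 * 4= -20/7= -2.86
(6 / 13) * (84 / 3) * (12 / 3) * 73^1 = 49056 / 13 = 3773.54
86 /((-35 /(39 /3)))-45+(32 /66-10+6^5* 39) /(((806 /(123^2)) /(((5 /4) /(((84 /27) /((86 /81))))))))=9041772856769 /3723720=2428155.95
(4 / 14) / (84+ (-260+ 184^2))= 1 / 117880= 0.00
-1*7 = -7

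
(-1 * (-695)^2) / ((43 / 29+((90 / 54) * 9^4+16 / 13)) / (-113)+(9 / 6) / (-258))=4989.94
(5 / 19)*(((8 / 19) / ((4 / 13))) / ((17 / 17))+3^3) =2695 / 361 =7.47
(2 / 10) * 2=2 / 5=0.40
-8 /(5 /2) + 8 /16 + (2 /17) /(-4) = -232 /85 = -2.73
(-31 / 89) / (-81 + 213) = -31 / 11748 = -0.00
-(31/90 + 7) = -661/90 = -7.34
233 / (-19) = -233 / 19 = -12.26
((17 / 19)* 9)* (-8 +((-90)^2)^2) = 10038328776 / 19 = 528333093.47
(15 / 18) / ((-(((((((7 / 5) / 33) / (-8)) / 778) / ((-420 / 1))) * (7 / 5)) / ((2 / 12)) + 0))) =-42790000 / 7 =-6112857.14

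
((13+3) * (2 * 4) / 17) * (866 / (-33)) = -110848 / 561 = -197.59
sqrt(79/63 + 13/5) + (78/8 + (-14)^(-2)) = sqrt(42490)/105 + 478/49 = 11.72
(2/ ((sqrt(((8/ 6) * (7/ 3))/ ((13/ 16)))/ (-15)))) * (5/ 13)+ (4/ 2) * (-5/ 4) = -225 * sqrt(91)/ 364 - 5/ 2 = -8.40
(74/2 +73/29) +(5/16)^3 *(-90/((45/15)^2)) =2328883/59392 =39.21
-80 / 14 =-40 / 7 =-5.71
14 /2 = 7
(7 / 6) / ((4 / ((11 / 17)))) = 0.19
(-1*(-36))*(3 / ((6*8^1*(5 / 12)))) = 27 / 5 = 5.40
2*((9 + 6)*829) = 24870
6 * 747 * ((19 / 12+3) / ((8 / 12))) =123255 / 4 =30813.75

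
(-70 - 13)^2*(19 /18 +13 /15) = 1191797 /90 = 13242.19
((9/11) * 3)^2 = 729/121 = 6.02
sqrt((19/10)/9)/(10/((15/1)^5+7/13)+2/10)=4935941* sqrt(190)/29617596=2.30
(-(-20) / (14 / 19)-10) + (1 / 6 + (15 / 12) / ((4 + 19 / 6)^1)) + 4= 19400 / 903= 21.48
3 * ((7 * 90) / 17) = 1890 / 17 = 111.18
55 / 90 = 11 / 18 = 0.61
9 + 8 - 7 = 10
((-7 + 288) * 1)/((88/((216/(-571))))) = -7587/6281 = -1.21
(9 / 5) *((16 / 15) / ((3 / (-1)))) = -16 / 25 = -0.64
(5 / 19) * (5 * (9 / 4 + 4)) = 625 / 76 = 8.22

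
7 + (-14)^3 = -2737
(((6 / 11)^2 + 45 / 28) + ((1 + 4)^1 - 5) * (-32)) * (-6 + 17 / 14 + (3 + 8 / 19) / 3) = -6.94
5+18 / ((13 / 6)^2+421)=77273 / 15325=5.04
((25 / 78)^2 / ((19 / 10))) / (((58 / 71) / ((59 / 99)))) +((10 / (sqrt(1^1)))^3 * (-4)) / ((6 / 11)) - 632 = -2643490798687 / 331876116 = -7965.29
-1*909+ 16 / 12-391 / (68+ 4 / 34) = -352575 / 386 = -913.41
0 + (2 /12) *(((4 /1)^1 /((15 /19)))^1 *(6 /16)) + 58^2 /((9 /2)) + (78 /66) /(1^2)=1483127 /1980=749.05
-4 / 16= -1 / 4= -0.25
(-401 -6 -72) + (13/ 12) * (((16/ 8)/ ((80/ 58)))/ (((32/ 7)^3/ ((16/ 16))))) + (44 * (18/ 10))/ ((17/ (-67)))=-105768187121/ 133693440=-791.12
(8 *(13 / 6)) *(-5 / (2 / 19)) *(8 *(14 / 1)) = -276640 / 3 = -92213.33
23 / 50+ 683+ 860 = 77173 / 50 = 1543.46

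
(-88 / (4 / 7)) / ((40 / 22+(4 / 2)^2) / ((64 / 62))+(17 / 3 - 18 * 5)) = 726 / 371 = 1.96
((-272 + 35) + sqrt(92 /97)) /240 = -79 /80 + sqrt(2231) /11640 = -0.98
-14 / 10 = -7 / 5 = -1.40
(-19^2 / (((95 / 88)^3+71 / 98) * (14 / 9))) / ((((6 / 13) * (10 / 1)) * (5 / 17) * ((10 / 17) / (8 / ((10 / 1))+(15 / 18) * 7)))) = -3094954004912 / 3182866875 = -972.38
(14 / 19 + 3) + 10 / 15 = 251 / 57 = 4.40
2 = 2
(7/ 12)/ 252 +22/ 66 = 145/ 432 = 0.34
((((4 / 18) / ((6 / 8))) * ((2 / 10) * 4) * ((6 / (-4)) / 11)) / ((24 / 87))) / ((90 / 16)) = -464 / 22275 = -0.02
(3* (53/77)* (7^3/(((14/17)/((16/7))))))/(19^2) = 21624/3971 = 5.45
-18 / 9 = -2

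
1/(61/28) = 0.46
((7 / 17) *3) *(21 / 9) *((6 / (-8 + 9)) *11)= 3234 / 17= 190.24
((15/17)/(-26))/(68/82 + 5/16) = -4920/165529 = -0.03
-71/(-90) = 71/90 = 0.79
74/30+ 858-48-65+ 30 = 11662/15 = 777.47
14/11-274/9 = -2888/99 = -29.17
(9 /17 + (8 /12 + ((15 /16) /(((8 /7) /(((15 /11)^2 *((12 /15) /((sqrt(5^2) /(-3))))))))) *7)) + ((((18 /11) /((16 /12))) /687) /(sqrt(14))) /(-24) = -775903 /197472- 3 *sqrt(14) /564256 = -3.93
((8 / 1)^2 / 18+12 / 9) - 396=-3520 / 9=-391.11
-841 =-841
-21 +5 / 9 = -184 / 9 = -20.44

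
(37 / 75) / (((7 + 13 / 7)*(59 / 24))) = 0.02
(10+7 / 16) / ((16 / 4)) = 167 / 64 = 2.61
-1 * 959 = -959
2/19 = 0.11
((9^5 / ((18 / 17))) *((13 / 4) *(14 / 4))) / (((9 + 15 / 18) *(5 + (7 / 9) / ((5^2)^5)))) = 2676234462890625 / 207421878304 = 12902.37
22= 22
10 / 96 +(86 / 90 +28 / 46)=27629 / 16560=1.67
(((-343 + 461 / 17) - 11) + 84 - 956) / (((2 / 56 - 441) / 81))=46224108 / 209899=220.22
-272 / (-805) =272 / 805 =0.34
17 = 17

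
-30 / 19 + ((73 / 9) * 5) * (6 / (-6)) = -7205 / 171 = -42.13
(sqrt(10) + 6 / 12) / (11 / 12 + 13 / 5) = 30 / 211 + 60*sqrt(10) / 211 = 1.04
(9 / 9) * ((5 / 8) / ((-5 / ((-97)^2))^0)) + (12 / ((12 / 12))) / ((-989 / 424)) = -35759 / 7912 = -4.52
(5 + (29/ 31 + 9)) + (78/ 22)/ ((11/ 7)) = 64486/ 3751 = 17.19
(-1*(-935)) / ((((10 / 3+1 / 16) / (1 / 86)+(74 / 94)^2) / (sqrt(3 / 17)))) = 2915880*sqrt(51) / 15515737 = 1.34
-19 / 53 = -0.36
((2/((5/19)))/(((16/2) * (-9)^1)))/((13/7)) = -133/2340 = -0.06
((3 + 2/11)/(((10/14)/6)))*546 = 14593.09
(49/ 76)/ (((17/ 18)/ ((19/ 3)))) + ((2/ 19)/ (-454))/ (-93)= 4.32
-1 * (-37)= 37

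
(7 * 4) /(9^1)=28 /9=3.11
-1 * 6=-6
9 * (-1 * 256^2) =-589824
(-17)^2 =289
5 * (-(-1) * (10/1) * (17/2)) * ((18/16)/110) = 765/176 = 4.35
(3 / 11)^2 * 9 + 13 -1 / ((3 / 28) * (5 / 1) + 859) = 13.67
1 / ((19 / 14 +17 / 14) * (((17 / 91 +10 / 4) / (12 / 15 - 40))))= -124852 / 22005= -5.67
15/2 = 7.50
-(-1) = 1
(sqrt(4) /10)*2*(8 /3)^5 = 65536 /1215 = 53.94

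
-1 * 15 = -15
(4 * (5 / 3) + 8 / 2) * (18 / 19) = 192 / 19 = 10.11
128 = 128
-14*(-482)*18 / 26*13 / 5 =60732 / 5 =12146.40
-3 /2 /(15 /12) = -1.20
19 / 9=2.11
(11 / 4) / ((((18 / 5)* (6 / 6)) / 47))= 2585 / 72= 35.90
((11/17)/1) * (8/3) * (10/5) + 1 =227/51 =4.45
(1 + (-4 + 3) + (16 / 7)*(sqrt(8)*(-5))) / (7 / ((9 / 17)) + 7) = -720*sqrt(2) / 637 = -1.60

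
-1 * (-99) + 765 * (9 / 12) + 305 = 3911 / 4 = 977.75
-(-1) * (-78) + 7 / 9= -695 / 9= -77.22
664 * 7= 4648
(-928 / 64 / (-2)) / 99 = 29 / 396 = 0.07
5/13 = 0.38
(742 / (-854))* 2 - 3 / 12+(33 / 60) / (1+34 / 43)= -1.68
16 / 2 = 8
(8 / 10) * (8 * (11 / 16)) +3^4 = 427 / 5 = 85.40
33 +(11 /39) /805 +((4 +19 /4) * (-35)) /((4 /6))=-107088257 /251160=-426.37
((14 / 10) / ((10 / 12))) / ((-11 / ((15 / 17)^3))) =-5670 / 54043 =-0.10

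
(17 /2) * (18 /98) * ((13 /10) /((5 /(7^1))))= 1989 /700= 2.84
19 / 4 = 4.75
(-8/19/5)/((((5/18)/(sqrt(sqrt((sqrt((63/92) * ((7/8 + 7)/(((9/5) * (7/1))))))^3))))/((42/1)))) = -1512 * 12872686^(1/8) * 3^(3/4) * 35^(3/8)/10925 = -9.26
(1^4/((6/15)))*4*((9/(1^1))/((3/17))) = 510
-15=-15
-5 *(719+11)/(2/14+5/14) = -7300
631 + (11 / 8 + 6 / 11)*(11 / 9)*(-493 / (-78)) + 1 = 279433 / 432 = 646.84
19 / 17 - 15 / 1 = -236 / 17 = -13.88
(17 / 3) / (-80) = -17 / 240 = -0.07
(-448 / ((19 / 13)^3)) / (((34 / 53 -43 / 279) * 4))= -3638548368 / 49432813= -73.61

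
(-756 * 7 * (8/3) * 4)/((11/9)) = -508032/11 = -46184.73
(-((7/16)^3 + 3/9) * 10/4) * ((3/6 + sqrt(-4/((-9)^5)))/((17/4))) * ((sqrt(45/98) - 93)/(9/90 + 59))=0.19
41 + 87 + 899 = 1027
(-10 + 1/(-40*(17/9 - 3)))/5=-3991/2000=-2.00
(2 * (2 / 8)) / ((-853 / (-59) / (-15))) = -885 / 1706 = -0.52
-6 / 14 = -3 / 7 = -0.43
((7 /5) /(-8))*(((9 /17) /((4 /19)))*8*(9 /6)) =-3591 /680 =-5.28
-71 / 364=-0.20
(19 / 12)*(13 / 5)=247 / 60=4.12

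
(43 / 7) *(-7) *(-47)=2021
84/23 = 3.65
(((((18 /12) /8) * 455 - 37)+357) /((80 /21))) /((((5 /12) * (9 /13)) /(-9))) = -1062243 /320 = -3319.51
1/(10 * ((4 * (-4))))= -1/160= -0.01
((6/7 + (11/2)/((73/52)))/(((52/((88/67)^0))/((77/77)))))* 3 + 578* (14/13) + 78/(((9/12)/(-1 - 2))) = 2064226/6643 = 310.74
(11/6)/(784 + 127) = 0.00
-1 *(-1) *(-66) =-66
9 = 9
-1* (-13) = 13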